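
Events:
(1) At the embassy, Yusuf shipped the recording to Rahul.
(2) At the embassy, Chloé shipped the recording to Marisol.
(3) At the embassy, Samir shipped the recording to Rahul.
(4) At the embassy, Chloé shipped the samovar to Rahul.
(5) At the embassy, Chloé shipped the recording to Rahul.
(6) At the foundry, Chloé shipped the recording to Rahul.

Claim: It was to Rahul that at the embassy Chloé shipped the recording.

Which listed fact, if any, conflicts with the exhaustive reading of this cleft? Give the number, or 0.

The cleft puts "Rahul" in focus and presupposes the open proposition with agent = Chloé, thing = the recording, setting = at the embassy.
The exhaustive reading says no other recipient fits that background.
Fact (2) shares the background but with recipient = Marisol; exhaustivity is violated.

2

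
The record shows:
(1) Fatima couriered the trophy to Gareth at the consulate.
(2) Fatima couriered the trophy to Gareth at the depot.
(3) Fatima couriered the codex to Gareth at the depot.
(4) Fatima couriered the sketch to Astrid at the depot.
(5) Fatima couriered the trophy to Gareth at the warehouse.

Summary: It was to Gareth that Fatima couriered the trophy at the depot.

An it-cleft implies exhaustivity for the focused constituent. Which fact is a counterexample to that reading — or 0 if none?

Focus of the cleft: "Gareth" (the recipient). Presupposed background: Fatima as agent and the trophy as thing and at the depot as setting.
The exhaustive reading says no other recipient fits that background.
Every other fact differs from the presupposition on some backgrounded slot, so none challenges the exhaustivity.

0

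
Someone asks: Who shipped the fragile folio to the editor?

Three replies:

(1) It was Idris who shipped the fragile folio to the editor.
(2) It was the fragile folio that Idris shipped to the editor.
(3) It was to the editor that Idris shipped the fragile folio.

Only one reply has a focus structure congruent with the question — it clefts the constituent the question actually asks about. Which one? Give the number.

The question word "who" targets the subject (agent).
Option (1) clefts "Idris" — that matches what the question asks about.
Option (2) clefts "the fragile folio" — the direct object, not what was asked.
Option (3) clefts "to the editor" — the recipient, not what was asked.
So the congruent reply is (1).

1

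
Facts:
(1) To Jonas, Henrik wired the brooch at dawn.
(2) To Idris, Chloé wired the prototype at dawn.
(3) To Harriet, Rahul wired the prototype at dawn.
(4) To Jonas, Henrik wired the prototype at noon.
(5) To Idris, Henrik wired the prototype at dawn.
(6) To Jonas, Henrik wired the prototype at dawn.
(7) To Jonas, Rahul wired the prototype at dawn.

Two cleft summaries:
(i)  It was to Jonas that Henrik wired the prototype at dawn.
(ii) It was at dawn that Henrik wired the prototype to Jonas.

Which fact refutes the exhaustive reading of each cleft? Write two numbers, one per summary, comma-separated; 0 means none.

5, 4

(i): focus "Jonas". Looking for agent = Henrik, thing = the prototype, setting = at dawn with some other recipient — fact (5) has Idris there. Refuted.
(ii): focus "at dawn". Looking for agent = Henrik, thing = the prototype, recipient = Jonas with some other setting — fact (4) has at noon there. Refuted.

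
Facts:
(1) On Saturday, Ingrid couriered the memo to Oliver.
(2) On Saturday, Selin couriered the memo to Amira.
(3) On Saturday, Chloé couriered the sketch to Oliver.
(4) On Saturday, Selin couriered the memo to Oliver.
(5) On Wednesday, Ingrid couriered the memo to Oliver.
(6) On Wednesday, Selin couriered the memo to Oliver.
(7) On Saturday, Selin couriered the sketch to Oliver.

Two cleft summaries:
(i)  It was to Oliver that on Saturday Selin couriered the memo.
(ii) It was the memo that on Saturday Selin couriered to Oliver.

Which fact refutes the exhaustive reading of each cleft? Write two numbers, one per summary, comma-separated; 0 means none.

2, 7

(i): focus "Oliver". Looking for Selin as agent and the memo as thing and on Saturday as setting with some other recipient — fact (2) has Amira there. Refuted.
(ii): focus "the memo". Looking for Selin as agent and Oliver as recipient and on Saturday as setting with some other thing — fact (7) has the sketch there. Refuted.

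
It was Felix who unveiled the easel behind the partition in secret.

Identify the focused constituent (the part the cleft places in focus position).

Felix

In an it-cleft "It was X that/who ...", the clefted constituent X is the focus; the that/who-clause expresses the presupposed open proposition.
Here the focus is "Felix". The backgrounded (presupposed) material includes "the easel", "in secret" and "behind the partition".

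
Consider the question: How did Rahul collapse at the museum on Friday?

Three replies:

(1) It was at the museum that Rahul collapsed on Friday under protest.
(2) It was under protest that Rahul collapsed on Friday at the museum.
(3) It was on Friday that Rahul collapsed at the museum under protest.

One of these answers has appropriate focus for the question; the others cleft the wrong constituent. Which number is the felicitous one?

2

The question word "how" targets the manner.
Option (1) clefts "at the museum" — the location, not what was asked.
Option (2) clefts "under protest" — that matches what the question asks about.
Option (3) clefts "on Friday" — the time, not what was asked.
So the congruent reply is (2).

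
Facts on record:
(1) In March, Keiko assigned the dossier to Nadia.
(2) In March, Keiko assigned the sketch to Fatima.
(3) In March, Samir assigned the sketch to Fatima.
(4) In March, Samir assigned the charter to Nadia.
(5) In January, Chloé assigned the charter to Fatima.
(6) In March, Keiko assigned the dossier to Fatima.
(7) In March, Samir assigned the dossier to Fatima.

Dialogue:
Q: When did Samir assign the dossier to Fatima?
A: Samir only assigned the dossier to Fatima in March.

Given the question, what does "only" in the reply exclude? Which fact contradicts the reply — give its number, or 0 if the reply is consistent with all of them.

The question "When did ...?" targets the setting, so in the reply the focus falls on "in March".
"Only" then excludes alternative settings while the background — same agent, thing, recipient (Samir / the dossier / Fatima) — is held fixed.
No fact keeps same agent, thing, recipient (Samir / the dossier / Fatima) while changing the setting; every other fact differs on something backgrounded. The reply stands.
(Fact (3) would refute a reading with focus on the thing — but that is not what the question asks.)

0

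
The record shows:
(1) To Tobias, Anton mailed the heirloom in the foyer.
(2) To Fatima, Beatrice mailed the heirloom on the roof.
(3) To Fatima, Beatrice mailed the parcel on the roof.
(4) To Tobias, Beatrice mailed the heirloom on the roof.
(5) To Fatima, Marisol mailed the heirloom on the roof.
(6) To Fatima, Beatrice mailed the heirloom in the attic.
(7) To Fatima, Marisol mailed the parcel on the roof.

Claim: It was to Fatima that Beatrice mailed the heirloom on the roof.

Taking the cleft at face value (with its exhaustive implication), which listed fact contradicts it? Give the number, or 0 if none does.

4

The cleft puts "Fatima" in focus and presupposes the open proposition with Beatrice as agent and the heirloom as thing and on the roof as setting.
The exhaustive reading says no other recipient fits that background.
Fact (4) shares the background but with recipient = Tobias; exhaustivity is violated.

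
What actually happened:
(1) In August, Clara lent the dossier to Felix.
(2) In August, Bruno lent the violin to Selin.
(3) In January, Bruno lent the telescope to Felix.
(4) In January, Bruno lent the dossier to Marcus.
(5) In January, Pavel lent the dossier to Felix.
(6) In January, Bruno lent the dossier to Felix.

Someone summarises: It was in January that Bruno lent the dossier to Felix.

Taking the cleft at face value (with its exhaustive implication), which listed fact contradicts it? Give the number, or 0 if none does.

The cleft puts "in January" in focus and presupposes the open proposition with Bruno as agent and the dossier as thing and Felix as recipient.
Exhaustivity: in January is the only setting satisfying that background.
Every other fact differs from the presupposition on some backgrounded slot, so none challenges the exhaustivity.

0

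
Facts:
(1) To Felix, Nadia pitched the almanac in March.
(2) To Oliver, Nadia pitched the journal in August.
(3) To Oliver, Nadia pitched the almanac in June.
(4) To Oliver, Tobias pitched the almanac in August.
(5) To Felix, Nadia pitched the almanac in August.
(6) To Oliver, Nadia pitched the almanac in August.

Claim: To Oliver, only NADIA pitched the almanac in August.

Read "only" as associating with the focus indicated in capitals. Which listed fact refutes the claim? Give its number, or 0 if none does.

4

Focus (in capitals) is "Nadia" — the agent. "Only" excludes alternative agents while holding fixed thing = the almanac, recipient = Oliver, setting = in August.
Fact (4) shares the background but differs in agent (Tobias) — a counterexample.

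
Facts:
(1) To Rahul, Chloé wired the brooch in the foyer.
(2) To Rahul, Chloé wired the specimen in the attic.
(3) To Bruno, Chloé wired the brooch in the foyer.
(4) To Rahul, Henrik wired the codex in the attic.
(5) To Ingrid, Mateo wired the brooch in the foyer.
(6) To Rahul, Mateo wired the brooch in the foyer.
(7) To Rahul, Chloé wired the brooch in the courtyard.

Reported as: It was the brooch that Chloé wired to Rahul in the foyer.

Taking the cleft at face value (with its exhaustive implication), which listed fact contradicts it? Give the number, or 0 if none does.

0

The cleft puts "the brooch" in focus and presupposes the open proposition with Chloé as agent and Rahul as recipient and in the foyer as setting.
Exhaustivity: the brooch is the only thing satisfying that background.
No listed fact matches the background with a different thing. Exhaustivity holds.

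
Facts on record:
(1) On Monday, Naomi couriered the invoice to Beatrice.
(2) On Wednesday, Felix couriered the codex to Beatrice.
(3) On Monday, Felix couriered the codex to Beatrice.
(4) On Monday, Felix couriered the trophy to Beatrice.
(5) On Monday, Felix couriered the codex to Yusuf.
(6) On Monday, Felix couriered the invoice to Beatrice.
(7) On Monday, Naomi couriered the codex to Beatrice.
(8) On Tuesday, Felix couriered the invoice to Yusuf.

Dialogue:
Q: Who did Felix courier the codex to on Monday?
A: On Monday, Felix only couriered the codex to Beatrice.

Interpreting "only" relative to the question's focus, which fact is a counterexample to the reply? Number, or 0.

5

Answering "Who did ... to ...?" puts focus on the recipient — here, "Beatrice".
So "only" ranges over recipients; the rest (agent = Felix, thing = the codex, setting = on Monday) is presupposed.
Fact (5) shares the background with a different recipient (Yusuf) — counterexample.
(Fact (2) would refute a reading with focus on the setting — but that is not what the question asks.)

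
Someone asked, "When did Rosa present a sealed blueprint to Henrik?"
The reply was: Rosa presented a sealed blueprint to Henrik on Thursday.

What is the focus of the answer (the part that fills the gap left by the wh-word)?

The wh-word "when" asks about the time.
In the answer, "Rosa", "a sealed blueprint" and "to Henrik" are given — repeated from the question.
The constituent filling the time gap is "on Thursday"; that is the focus and would carry nuclear stress.

on Thursday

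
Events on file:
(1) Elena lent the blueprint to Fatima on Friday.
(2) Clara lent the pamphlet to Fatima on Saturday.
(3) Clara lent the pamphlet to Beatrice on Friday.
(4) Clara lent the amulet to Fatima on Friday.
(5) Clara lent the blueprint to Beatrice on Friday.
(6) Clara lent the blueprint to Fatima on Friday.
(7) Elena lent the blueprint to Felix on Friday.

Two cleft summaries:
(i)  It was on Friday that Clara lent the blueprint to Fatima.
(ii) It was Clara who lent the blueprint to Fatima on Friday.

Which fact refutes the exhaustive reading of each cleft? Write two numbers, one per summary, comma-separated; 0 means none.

0, 1

(i): focus "on Friday". No fact shares agent = Clara, thing = the blueprint, recipient = Fatima with a different setting. 0.
(ii): focus "Clara". Looking for thing = the blueprint, recipient = Fatima, setting = on Friday with some other agent — fact (1) has Elena there. Refuted.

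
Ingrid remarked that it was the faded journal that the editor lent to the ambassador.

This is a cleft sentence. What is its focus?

In an it-cleft "It was X that/who ...", the clefted constituent X is the focus; the that/who-clause expresses the presupposed open proposition.
Here the focus is "the faded journal". The backgrounded (presupposed) material includes "the editor" and "to the ambassador".

the faded journal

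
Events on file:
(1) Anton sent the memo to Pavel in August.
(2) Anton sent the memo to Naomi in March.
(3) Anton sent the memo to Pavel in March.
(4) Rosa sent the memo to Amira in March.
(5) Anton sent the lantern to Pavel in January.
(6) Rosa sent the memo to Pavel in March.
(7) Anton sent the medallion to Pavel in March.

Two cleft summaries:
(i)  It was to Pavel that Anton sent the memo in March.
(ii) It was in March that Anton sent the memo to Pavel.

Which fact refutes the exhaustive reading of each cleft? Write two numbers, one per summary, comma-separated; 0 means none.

2, 1

(i): focus "Pavel". Looking for agent = Anton, thing = the memo, setting = in March with some other recipient — fact (2) has Naomi there. Refuted.
(ii): focus "in March". Looking for agent = Anton, thing = the memo, recipient = Pavel with some other setting — fact (1) has in August there. Refuted.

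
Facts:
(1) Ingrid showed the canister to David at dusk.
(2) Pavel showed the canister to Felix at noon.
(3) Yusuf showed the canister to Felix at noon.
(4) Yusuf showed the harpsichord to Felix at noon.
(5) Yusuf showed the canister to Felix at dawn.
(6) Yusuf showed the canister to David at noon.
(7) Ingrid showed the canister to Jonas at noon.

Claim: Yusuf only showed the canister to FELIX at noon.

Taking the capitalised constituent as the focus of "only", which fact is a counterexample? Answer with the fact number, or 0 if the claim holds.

6

The capitals mark "Felix" as focus. So "only" rules out other recipients, with the rest (same agent, thing, setting (Yusuf / the canister / at noon)) as background.
Fact (6) matches on same agent, thing, setting (Yusuf / the canister / at noon), but has recipient = David instead. That refutes the claim.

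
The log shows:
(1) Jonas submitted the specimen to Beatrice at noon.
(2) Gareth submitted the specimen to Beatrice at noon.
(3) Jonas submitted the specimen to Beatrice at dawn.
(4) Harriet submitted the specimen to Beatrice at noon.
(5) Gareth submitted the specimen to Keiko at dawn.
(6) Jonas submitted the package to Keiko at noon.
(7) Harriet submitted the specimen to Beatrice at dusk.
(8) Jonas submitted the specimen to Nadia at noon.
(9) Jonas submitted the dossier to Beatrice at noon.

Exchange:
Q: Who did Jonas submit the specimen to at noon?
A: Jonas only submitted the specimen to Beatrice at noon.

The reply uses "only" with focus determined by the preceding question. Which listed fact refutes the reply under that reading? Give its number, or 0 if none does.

The question "Who did ... to ...?" targets the recipient, so in the reply the focus falls on "Beatrice".
So "only" ranges over recipients; the rest (same agent, thing, setting (Jonas / the specimen / at noon)) is presupposed.
Fact (8) keeps same agent, thing, setting (Jonas / the specimen / at noon) but has recipient = Nadia; that refutes the reply.
(Fact (3) would refute a reading with focus on the setting — but that is not what the question asks.)

8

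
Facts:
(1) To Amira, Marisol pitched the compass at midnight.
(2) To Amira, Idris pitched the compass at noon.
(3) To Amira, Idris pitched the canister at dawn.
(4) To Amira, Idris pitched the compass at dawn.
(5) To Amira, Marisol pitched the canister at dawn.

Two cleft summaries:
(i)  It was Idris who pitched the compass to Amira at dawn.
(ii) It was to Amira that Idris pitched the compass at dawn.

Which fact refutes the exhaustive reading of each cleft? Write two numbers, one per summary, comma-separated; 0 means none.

0, 0

Summary (i) focuses "Idris" (the agent); background thing = the compass, recipient = Amira, setting = at dawn. No fact matches that background with a different agent, so 0.
Summary (ii) focuses "Amira" (the recipient); background agent = Idris, thing = the compass, setting = at dawn. No fact matches that background with a different recipient, so 0.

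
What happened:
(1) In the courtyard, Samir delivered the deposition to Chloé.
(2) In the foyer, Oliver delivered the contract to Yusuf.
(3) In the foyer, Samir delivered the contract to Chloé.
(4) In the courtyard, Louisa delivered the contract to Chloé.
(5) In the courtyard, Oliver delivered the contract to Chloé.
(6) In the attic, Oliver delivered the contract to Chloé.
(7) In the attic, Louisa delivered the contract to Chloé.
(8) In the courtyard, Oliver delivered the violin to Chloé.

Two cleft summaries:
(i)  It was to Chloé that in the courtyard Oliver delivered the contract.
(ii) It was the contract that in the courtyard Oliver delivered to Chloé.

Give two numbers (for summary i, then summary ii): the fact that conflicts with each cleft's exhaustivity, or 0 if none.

0, 8

Summary (i) focuses "Chloé" (the recipient); background same agent, thing, setting (Oliver / the contract / in the courtyard). No fact matches that background with a different recipient, so 0.
Summary (ii) focuses "the contract" (the thing); background same agent, recipient, setting (Oliver / Chloé / in the courtyard). Fact (8) matches that background with thing = the violin — refutes (ii).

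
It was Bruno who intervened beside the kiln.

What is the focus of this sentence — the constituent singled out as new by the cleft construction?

Bruno

In an it-cleft "It was X that/who ...", the clefted constituent X is the focus; the that/who-clause expresses the presupposed open proposition.
Here the focus is "Bruno". The backgrounded (presupposed) material includes "beside the kiln".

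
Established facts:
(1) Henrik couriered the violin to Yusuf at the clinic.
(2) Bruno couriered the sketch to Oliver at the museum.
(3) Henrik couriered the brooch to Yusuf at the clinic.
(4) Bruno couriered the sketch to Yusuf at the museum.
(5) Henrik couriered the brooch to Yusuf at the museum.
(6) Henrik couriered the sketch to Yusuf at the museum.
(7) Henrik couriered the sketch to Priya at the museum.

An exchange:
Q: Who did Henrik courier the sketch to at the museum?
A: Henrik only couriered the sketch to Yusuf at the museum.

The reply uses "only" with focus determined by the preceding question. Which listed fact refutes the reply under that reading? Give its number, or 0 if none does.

7

The question "Who did ... to ...?" targets the recipient, so in the reply the focus falls on "Yusuf".
"Only" then excludes alternative recipients while the background — agent = Henrik, thing = the sketch, setting = at the museum — is held fixed.
Fact (7) shares the background with a different recipient (Priya) — counterexample.
(Fact (5) would refute a reading with focus on the thing — but that is not what the question asks.)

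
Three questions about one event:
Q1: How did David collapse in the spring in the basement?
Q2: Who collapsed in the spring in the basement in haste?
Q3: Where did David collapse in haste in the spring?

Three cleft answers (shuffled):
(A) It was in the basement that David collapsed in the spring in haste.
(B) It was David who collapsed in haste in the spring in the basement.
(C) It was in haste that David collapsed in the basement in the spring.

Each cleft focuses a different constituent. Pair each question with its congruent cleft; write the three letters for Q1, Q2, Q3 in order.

CBA

Q1 asks about the manner; cleft (C) focuses "in haste", which is the manner — so Q1 → C.
Q2 asks about the subject (agent); cleft (B) focuses "David", which is the subject (agent) — so Q2 → B.
Q3 asks about the location; cleft (A) focuses "in the basement", which is the location — so Q3 → A.
Mapping: Q1→C, Q2→B, Q3→A.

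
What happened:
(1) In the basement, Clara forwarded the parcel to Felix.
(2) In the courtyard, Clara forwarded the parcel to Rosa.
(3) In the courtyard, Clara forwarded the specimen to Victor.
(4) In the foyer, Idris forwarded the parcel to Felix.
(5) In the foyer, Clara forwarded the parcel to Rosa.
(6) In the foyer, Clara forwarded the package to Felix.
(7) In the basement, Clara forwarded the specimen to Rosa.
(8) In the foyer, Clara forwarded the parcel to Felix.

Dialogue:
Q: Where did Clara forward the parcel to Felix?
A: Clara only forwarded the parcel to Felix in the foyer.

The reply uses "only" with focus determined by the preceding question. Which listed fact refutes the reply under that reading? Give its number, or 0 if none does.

1

Answering "Where did ...?" puts focus on the setting — here, "in the foyer".
"Only" then excludes alternative settings while the background — same agent, thing, recipient (Clara / the parcel / Felix) — is held fixed.
Fact (1) shares the background with a different setting (in the basement) — counterexample.
(Fact (6) would refute a reading with focus on the thing — but that is not what the question asks.)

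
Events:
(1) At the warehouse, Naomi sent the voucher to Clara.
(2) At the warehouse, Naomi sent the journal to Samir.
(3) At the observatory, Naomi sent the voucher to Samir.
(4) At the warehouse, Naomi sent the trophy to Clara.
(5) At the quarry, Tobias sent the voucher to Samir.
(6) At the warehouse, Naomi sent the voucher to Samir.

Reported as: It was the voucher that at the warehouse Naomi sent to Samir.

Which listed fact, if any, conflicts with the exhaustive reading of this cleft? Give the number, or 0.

The cleft puts "the voucher" in focus and presupposes the open proposition with same agent, recipient, setting (Naomi / Samir / at the warehouse).
The exhaustive reading says no other thing fits that background.
Fact (2) shares the background but with thing = the journal; exhaustivity is violated.

2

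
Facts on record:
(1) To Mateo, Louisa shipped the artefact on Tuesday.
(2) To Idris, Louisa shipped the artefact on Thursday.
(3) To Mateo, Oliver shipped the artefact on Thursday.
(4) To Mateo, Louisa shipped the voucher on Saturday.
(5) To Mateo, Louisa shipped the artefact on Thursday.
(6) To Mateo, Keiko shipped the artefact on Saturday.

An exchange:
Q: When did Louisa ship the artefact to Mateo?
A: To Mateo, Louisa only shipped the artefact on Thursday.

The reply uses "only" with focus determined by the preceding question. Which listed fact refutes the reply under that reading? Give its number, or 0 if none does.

Answering "When did ...?" puts focus on the setting — here, "on Thursday".
So "only" ranges over settings; the rest (agent = Louisa, thing = the artefact, recipient = Mateo) is presupposed.
Fact (1) keeps agent = Louisa, thing = the artefact, recipient = Mateo but has setting = on Tuesday; that refutes the reply.
(Fact (2) would refute a reading with focus on the recipient — but that is not what the question asks.)

1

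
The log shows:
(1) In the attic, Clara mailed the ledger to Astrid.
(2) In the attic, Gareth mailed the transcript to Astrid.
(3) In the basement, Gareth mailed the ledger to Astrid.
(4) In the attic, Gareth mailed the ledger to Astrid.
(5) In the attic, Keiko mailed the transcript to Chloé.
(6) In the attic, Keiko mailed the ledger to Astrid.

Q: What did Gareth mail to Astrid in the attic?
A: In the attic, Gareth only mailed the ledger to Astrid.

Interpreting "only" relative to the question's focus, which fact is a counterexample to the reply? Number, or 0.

Answering "What did ...?" puts focus on the thing — here, "the ledger".
So "only" ranges over things; the rest (agent = Gareth, recipient = Astrid, setting = in the attic) is presupposed.
Fact (2) shares the background with a different thing (the transcript) — counterexample.
(Fact (3) would refute a reading with focus on the setting — but that is not what the question asks.)

2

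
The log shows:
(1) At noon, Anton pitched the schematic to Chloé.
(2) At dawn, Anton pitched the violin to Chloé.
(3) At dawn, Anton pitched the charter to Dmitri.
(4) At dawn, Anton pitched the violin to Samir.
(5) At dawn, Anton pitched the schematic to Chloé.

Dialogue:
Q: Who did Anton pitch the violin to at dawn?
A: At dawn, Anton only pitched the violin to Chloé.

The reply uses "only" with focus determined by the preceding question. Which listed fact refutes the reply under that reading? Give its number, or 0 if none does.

4

The question "Who did ... to ...?" targets the recipient, so in the reply the focus falls on "Chloé".
"Only" then excludes alternative recipients while the background — same agent, thing, setting (Anton / the violin / at dawn) — is held fixed.
Fact (4) shares the background with a different recipient (Samir) — counterexample.
(Fact (5) would refute a reading with focus on the thing — but that is not what the question asks.)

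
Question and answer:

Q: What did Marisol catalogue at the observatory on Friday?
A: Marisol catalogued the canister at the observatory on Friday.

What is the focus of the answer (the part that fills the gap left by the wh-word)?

the canister

The wh-word "what" asks about the direct object.
In the answer, "Marisol", "at the observatory" and "on Friday" are given — repeated from the question.
The constituent filling the direct object gap is "the canister"; that is the focus and would carry nuclear stress.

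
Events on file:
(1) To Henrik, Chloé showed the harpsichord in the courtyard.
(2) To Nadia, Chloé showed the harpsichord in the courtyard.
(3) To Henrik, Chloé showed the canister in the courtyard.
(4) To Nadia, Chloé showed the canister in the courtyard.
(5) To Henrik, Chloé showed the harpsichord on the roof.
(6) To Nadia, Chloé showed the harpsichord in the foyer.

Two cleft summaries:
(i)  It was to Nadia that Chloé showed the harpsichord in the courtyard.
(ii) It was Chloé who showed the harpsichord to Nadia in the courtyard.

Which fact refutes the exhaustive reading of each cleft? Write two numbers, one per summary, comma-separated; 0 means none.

1, 0

Summary (i) focuses "Nadia" (the recipient); background Chloé as agent and the harpsichord as thing and in the courtyard as setting. Fact (1) matches that background with recipient = Henrik — refutes (i).
Summary (ii) focuses "Chloé" (the agent); background the harpsichord as thing and Nadia as recipient and in the courtyard as setting. No fact matches that background with a different agent, so 0.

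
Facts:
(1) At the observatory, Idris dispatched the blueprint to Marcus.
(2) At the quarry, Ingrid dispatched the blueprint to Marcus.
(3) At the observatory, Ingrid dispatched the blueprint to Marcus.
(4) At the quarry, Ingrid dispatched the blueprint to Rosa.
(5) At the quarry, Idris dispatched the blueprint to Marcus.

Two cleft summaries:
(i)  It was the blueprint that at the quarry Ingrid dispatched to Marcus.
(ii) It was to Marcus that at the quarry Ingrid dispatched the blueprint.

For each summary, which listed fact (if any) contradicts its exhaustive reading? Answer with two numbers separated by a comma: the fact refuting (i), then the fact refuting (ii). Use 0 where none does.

0, 4

(i): focus "the blueprint". No fact shares same agent, recipient, setting (Ingrid / Marcus / at the quarry) with a different thing. 0.
(ii): focus "Marcus". Looking for same agent, thing, setting (Ingrid / the blueprint / at the quarry) with some other recipient — fact (4) has Rosa there. Refuted.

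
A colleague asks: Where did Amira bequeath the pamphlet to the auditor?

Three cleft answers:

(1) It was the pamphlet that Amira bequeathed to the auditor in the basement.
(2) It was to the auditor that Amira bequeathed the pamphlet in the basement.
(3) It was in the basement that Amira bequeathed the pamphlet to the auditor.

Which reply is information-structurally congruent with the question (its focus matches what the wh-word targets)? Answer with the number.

The question word "where" targets the location.
Option (1) clefts "the pamphlet" — the direct object, not what was asked.
Option (2) clefts "to the auditor" — the recipient, not what was asked.
Option (3) clefts "in the basement" — that matches what the question asks about.
So the congruent reply is (3).

3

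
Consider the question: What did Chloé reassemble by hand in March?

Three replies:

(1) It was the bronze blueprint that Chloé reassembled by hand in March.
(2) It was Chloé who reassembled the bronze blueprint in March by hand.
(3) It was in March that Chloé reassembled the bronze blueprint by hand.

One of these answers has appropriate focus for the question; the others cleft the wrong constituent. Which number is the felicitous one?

1

The question word "what" targets the direct object.
Option (1) clefts "the bronze blueprint" — that matches what the question asks about.
Option (2) clefts "Chloé" — the subject (agent), not what was asked.
Option (3) clefts "in March" — the time, not what was asked.
So the congruent reply is (1).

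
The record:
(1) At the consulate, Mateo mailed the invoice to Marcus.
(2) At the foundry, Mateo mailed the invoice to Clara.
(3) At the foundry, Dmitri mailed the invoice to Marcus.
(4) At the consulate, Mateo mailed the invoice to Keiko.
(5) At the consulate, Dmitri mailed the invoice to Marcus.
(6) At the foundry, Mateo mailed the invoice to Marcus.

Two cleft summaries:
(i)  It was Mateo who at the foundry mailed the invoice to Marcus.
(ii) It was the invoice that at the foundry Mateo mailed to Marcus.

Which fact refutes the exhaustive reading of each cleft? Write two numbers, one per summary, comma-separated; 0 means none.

(i): focus "Mateo". Looking for the invoice as thing and Marcus as recipient and at the foundry as setting with some other agent — fact (3) has Dmitri there. Refuted.
(ii): focus "the invoice". No fact shares Mateo as agent and Marcus as recipient and at the foundry as setting with a different thing. 0.

3, 0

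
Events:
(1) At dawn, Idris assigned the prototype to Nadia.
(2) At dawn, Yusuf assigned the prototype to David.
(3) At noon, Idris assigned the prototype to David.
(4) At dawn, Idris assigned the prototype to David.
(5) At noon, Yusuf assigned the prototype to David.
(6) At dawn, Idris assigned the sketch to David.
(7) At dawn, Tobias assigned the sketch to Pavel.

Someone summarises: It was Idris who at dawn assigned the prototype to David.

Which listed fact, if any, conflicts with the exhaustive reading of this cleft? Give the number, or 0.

2

The cleft puts "Idris" in focus and presupposes the open proposition with the prototype as thing and David as recipient and at dawn as setting.
Exhaustivity: Idris is the only agent satisfying that background.
But fact (2) also has the prototype as thing and David as recipient and at dawn as setting, with agent = Yusuf — so the exhaustive reading fails.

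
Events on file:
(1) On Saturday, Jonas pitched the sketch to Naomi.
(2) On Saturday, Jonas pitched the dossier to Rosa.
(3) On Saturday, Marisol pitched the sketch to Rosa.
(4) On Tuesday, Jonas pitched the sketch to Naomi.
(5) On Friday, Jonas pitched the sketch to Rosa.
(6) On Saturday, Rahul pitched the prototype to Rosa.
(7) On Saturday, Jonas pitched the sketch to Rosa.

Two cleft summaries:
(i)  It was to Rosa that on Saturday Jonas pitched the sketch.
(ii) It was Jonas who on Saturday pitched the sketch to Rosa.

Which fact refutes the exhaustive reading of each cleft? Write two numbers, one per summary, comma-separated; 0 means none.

1, 3

(i): focus "Rosa". Looking for Jonas as agent and the sketch as thing and on Saturday as setting with some other recipient — fact (1) has Naomi there. Refuted.
(ii): focus "Jonas". Looking for the sketch as thing and Rosa as recipient and on Saturday as setting with some other agent — fact (3) has Marisol there. Refuted.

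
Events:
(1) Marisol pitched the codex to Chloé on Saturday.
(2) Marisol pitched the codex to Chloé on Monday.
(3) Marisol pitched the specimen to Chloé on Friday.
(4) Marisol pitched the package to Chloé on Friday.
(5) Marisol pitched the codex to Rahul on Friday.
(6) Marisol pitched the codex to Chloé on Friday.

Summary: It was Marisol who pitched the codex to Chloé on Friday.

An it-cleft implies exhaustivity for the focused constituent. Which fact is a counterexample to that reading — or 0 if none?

The cleft puts "Marisol" in focus and presupposes the open proposition with thing = the codex, recipient = Chloé, setting = on Friday.
Exhaustivity: Marisol is the only agent satisfying that background.
No listed fact matches the background with a different agent. Exhaustivity holds.

0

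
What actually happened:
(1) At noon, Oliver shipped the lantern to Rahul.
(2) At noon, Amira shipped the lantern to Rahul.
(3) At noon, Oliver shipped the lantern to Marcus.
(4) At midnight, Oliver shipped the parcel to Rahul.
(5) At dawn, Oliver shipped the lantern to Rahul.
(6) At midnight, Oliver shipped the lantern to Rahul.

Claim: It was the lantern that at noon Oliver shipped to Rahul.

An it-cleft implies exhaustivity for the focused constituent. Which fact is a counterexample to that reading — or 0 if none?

0

Focus of the cleft: "the lantern" (the thing). Presupposed background: Oliver as agent and Rahul as recipient and at noon as setting.
Exhaustivity: the lantern is the only thing satisfying that background.
No listed fact matches the background with a different thing. Exhaustivity holds.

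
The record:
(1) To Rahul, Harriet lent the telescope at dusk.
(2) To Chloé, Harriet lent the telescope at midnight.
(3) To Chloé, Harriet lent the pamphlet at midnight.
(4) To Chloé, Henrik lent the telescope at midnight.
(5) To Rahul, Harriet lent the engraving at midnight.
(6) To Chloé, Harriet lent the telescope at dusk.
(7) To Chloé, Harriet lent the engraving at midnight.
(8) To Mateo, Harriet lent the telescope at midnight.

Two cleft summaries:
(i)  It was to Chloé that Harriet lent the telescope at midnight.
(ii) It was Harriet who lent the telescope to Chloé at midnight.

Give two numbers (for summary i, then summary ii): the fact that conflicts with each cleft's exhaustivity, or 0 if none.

Summary (i) focuses "Chloé" (the recipient); background same agent, thing, setting (Harriet / the telescope / at midnight). Fact (8) matches that background with recipient = Mateo — refutes (i).
Summary (ii) focuses "Harriet" (the agent); background same thing, recipient, setting (the telescope / Chloé / at midnight). Fact (4) matches that background with agent = Henrik — refutes (ii).

8, 4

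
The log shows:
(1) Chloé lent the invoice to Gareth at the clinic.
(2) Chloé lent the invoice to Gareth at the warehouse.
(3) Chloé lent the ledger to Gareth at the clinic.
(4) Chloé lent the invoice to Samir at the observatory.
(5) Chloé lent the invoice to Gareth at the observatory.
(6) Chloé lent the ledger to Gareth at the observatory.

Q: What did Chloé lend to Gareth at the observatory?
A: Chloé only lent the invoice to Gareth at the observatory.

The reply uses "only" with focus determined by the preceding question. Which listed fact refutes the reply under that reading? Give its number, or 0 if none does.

Answering "What did ...?" puts focus on the thing — here, "the invoice".
"Only" then excludes alternative things while the background — agent = Chloé, recipient = Gareth, setting = at the observatory — is held fixed.
Fact (6) keeps agent = Chloé, recipient = Gareth, setting = at the observatory but has thing = the ledger; that refutes the reply.
(Fact (4) would refute a reading with focus on the recipient — but that is not what the question asks.)

6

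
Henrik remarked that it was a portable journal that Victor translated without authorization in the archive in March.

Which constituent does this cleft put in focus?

In an it-cleft "It was X that/who ...", the clefted constituent X is the focus; the that/who-clause expresses the presupposed open proposition.
Here the focus is "a portable journal". The backgrounded (presupposed) material includes "Victor", "in March", "without authorization" and "in the archive".

a portable journal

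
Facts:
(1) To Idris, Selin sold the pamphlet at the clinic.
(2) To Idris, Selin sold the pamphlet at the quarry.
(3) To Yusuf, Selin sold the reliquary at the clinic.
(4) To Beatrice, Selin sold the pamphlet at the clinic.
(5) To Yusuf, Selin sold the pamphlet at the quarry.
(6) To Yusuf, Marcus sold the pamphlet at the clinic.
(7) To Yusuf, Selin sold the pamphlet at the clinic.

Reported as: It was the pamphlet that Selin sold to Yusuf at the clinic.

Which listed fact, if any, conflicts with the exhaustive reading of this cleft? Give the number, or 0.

Focus of the cleft: "the pamphlet" (the thing). Presupposed background: agent = Selin, recipient = Yusuf, setting = at the clinic.
The exhaustive reading says no other thing fits that background.
Fact (3) shares the background but with thing = the reliquary; exhaustivity is violated.

3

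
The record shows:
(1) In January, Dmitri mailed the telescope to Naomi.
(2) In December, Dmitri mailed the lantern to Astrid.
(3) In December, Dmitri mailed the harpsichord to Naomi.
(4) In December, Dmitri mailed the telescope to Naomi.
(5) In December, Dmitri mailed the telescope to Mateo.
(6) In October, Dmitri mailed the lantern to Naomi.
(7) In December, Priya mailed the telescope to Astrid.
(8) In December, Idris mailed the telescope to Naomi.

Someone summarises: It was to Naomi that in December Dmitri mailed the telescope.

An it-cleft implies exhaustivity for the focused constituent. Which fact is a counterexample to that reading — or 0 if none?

5

Focus of the cleft: "Naomi" (the recipient). Presupposed background: Dmitri as agent and the telescope as thing and in December as setting.
Exhaustivity: Naomi is the only recipient satisfying that background.
Fact (5) shares the background but with recipient = Mateo; exhaustivity is violated.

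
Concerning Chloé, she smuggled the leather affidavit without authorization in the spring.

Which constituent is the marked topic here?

The construction explicitly marks "Chloé" as what the sentence is about — the topic.
The remainder of the clause is the comment (what is said about the topic).

Chloé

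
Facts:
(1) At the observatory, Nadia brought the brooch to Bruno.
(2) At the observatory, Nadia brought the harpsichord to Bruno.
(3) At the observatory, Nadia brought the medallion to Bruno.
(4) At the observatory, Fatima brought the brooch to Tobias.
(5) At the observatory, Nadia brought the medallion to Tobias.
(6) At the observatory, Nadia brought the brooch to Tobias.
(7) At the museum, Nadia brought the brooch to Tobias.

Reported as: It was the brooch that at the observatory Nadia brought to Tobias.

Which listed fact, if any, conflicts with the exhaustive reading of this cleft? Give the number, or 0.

The cleft puts "the brooch" in focus and presupposes the open proposition with Nadia as agent and Tobias as recipient and at the observatory as setting.
Exhaustivity: the brooch is the only thing satisfying that background.
But fact (5) also has Nadia as agent and Tobias as recipient and at the observatory as setting, with thing = the medallion — so the exhaustive reading fails.

5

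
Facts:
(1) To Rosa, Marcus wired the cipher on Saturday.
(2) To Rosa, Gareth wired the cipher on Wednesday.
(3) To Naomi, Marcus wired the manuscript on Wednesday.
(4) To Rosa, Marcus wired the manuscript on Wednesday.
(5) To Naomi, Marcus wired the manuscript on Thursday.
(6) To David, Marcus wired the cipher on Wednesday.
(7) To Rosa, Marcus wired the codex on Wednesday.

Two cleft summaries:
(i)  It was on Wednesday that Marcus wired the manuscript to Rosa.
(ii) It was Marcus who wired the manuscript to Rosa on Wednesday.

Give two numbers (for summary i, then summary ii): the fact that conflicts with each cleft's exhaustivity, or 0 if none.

0, 0

Summary (i) focuses "on Wednesday" (the setting); background agent = Marcus, thing = the manuscript, recipient = Rosa. No fact matches that background with a different setting, so 0.
Summary (ii) focuses "Marcus" (the agent); background thing = the manuscript, recipient = Rosa, setting = on Wednesday. No fact matches that background with a different agent, so 0.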